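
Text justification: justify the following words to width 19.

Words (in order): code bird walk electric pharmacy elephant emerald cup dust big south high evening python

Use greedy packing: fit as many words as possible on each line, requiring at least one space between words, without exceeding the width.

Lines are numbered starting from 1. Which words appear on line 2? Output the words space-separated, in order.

Answer: electric pharmacy

Derivation:
Line 1: ['code', 'bird', 'walk'] (min_width=14, slack=5)
Line 2: ['electric', 'pharmacy'] (min_width=17, slack=2)
Line 3: ['elephant', 'emerald'] (min_width=16, slack=3)
Line 4: ['cup', 'dust', 'big', 'south'] (min_width=18, slack=1)
Line 5: ['high', 'evening', 'python'] (min_width=19, slack=0)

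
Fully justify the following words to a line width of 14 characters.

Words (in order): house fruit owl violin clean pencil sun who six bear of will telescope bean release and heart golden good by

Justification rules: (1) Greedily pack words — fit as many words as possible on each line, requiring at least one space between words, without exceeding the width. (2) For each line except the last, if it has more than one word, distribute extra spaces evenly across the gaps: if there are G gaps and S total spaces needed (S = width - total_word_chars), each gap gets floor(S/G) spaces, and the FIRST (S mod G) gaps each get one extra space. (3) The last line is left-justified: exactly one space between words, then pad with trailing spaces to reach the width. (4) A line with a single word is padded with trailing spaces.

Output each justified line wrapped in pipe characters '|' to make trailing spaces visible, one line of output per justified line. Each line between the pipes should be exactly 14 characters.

Line 1: ['house', 'fruit'] (min_width=11, slack=3)
Line 2: ['owl', 'violin'] (min_width=10, slack=4)
Line 3: ['clean', 'pencil'] (min_width=12, slack=2)
Line 4: ['sun', 'who', 'six'] (min_width=11, slack=3)
Line 5: ['bear', 'of', 'will'] (min_width=12, slack=2)
Line 6: ['telescope', 'bean'] (min_width=14, slack=0)
Line 7: ['release', 'and'] (min_width=11, slack=3)
Line 8: ['heart', 'golden'] (min_width=12, slack=2)
Line 9: ['good', 'by'] (min_width=7, slack=7)

Answer: |house    fruit|
|owl     violin|
|clean   pencil|
|sun   who  six|
|bear  of  will|
|telescope bean|
|release    and|
|heart   golden|
|good by       |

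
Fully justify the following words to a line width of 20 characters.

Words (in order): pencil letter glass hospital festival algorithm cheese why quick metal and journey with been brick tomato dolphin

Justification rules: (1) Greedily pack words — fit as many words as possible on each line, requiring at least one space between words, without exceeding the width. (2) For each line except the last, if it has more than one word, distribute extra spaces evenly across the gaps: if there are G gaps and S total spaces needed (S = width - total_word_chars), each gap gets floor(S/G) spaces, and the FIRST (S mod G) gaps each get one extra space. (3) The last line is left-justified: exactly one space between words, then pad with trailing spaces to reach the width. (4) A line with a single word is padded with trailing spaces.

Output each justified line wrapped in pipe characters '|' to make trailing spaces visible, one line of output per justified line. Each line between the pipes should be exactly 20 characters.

Line 1: ['pencil', 'letter', 'glass'] (min_width=19, slack=1)
Line 2: ['hospital', 'festival'] (min_width=17, slack=3)
Line 3: ['algorithm', 'cheese', 'why'] (min_width=20, slack=0)
Line 4: ['quick', 'metal', 'and'] (min_width=15, slack=5)
Line 5: ['journey', 'with', 'been'] (min_width=17, slack=3)
Line 6: ['brick', 'tomato', 'dolphin'] (min_width=20, slack=0)

Answer: |pencil  letter glass|
|hospital    festival|
|algorithm cheese why|
|quick    metal   and|
|journey   with  been|
|brick tomato dolphin|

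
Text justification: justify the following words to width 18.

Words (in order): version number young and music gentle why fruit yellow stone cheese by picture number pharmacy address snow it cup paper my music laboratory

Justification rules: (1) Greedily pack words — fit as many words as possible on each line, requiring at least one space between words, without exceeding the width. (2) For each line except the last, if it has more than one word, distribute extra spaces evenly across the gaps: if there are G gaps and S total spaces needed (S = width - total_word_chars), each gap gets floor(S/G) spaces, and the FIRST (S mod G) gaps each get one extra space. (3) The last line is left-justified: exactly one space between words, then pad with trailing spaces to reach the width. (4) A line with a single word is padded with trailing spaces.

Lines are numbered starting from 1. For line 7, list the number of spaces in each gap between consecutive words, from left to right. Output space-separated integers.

Line 1: ['version', 'number'] (min_width=14, slack=4)
Line 2: ['young', 'and', 'music'] (min_width=15, slack=3)
Line 3: ['gentle', 'why', 'fruit'] (min_width=16, slack=2)
Line 4: ['yellow', 'stone'] (min_width=12, slack=6)
Line 5: ['cheese', 'by', 'picture'] (min_width=17, slack=1)
Line 6: ['number', 'pharmacy'] (min_width=15, slack=3)
Line 7: ['address', 'snow', 'it'] (min_width=15, slack=3)
Line 8: ['cup', 'paper', 'my', 'music'] (min_width=18, slack=0)
Line 9: ['laboratory'] (min_width=10, slack=8)

Answer: 3 2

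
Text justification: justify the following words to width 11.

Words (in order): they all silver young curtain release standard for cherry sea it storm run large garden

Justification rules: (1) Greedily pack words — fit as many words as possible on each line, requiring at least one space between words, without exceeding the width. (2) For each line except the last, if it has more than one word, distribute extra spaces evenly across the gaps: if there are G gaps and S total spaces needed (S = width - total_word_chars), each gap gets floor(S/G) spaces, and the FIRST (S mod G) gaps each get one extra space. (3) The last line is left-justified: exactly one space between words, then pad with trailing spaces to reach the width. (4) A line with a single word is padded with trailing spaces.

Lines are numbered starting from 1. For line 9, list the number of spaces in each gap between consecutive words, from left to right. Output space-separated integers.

Line 1: ['they', 'all'] (min_width=8, slack=3)
Line 2: ['silver'] (min_width=6, slack=5)
Line 3: ['young'] (min_width=5, slack=6)
Line 4: ['curtain'] (min_width=7, slack=4)
Line 5: ['release'] (min_width=7, slack=4)
Line 6: ['standard'] (min_width=8, slack=3)
Line 7: ['for', 'cherry'] (min_width=10, slack=1)
Line 8: ['sea', 'it'] (min_width=6, slack=5)
Line 9: ['storm', 'run'] (min_width=9, slack=2)
Line 10: ['large'] (min_width=5, slack=6)
Line 11: ['garden'] (min_width=6, slack=5)

Answer: 3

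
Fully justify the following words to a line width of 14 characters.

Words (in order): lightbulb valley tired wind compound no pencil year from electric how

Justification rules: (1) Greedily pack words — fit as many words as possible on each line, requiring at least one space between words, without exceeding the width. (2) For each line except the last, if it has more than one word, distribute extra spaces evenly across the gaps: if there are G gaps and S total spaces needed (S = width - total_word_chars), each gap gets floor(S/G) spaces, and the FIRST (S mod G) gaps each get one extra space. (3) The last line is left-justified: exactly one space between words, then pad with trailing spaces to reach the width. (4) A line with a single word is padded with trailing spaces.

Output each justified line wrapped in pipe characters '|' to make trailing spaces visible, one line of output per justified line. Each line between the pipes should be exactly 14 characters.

Answer: |lightbulb     |
|valley   tired|
|wind  compound|
|no pencil year|
|from  electric|
|how           |

Derivation:
Line 1: ['lightbulb'] (min_width=9, slack=5)
Line 2: ['valley', 'tired'] (min_width=12, slack=2)
Line 3: ['wind', 'compound'] (min_width=13, slack=1)
Line 4: ['no', 'pencil', 'year'] (min_width=14, slack=0)
Line 5: ['from', 'electric'] (min_width=13, slack=1)
Line 6: ['how'] (min_width=3, slack=11)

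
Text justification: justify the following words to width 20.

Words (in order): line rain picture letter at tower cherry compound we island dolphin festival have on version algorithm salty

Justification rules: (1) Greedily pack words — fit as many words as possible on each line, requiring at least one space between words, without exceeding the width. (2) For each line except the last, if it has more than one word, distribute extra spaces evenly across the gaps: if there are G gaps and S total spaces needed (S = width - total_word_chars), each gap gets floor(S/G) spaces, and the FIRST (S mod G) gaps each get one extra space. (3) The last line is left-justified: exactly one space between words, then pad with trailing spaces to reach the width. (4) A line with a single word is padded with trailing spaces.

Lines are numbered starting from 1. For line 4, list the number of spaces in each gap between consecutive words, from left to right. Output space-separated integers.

Line 1: ['line', 'rain', 'picture'] (min_width=17, slack=3)
Line 2: ['letter', 'at', 'tower'] (min_width=15, slack=5)
Line 3: ['cherry', 'compound', 'we'] (min_width=18, slack=2)
Line 4: ['island', 'dolphin'] (min_width=14, slack=6)
Line 5: ['festival', 'have', 'on'] (min_width=16, slack=4)
Line 6: ['version', 'algorithm'] (min_width=17, slack=3)
Line 7: ['salty'] (min_width=5, slack=15)

Answer: 7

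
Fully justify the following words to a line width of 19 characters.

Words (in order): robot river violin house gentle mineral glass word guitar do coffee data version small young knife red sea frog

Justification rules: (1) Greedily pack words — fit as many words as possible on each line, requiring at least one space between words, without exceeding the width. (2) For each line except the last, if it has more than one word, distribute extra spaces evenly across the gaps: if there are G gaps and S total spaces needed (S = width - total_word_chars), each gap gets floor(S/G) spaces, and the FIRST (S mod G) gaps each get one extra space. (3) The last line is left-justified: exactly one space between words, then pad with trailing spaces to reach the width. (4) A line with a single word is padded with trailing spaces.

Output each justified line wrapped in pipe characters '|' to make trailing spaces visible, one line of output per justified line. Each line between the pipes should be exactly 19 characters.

Answer: |robot  river violin|
|house        gentle|
|mineral  glass word|
|guitar   do  coffee|
|data  version small|
|young knife red sea|
|frog               |

Derivation:
Line 1: ['robot', 'river', 'violin'] (min_width=18, slack=1)
Line 2: ['house', 'gentle'] (min_width=12, slack=7)
Line 3: ['mineral', 'glass', 'word'] (min_width=18, slack=1)
Line 4: ['guitar', 'do', 'coffee'] (min_width=16, slack=3)
Line 5: ['data', 'version', 'small'] (min_width=18, slack=1)
Line 6: ['young', 'knife', 'red', 'sea'] (min_width=19, slack=0)
Line 7: ['frog'] (min_width=4, slack=15)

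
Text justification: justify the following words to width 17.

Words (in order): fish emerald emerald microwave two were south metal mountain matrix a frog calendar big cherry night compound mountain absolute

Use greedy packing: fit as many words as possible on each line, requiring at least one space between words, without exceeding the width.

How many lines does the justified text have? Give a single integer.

Answer: 9

Derivation:
Line 1: ['fish', 'emerald'] (min_width=12, slack=5)
Line 2: ['emerald', 'microwave'] (min_width=17, slack=0)
Line 3: ['two', 'were', 'south'] (min_width=14, slack=3)
Line 4: ['metal', 'mountain'] (min_width=14, slack=3)
Line 5: ['matrix', 'a', 'frog'] (min_width=13, slack=4)
Line 6: ['calendar', 'big'] (min_width=12, slack=5)
Line 7: ['cherry', 'night'] (min_width=12, slack=5)
Line 8: ['compound', 'mountain'] (min_width=17, slack=0)
Line 9: ['absolute'] (min_width=8, slack=9)
Total lines: 9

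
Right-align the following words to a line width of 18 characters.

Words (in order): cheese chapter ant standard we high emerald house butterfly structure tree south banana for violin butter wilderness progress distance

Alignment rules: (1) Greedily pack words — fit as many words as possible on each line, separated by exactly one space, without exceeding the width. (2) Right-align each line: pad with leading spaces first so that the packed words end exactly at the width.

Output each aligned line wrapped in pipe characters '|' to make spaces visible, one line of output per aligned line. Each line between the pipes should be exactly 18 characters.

Answer: |cheese chapter ant|
|  standard we high|
|     emerald house|
|         butterfly|
|    structure tree|
|  south banana for|
|     violin butter|
|        wilderness|
| progress distance|

Derivation:
Line 1: ['cheese', 'chapter', 'ant'] (min_width=18, slack=0)
Line 2: ['standard', 'we', 'high'] (min_width=16, slack=2)
Line 3: ['emerald', 'house'] (min_width=13, slack=5)
Line 4: ['butterfly'] (min_width=9, slack=9)
Line 5: ['structure', 'tree'] (min_width=14, slack=4)
Line 6: ['south', 'banana', 'for'] (min_width=16, slack=2)
Line 7: ['violin', 'butter'] (min_width=13, slack=5)
Line 8: ['wilderness'] (min_width=10, slack=8)
Line 9: ['progress', 'distance'] (min_width=17, slack=1)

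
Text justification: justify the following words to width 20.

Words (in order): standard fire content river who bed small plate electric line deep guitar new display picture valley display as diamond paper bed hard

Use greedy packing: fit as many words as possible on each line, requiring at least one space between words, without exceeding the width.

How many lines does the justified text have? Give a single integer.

Line 1: ['standard', 'fire'] (min_width=13, slack=7)
Line 2: ['content', 'river', 'who'] (min_width=17, slack=3)
Line 3: ['bed', 'small', 'plate'] (min_width=15, slack=5)
Line 4: ['electric', 'line', 'deep'] (min_width=18, slack=2)
Line 5: ['guitar', 'new', 'display'] (min_width=18, slack=2)
Line 6: ['picture', 'valley'] (min_width=14, slack=6)
Line 7: ['display', 'as', 'diamond'] (min_width=18, slack=2)
Line 8: ['paper', 'bed', 'hard'] (min_width=14, slack=6)
Total lines: 8

Answer: 8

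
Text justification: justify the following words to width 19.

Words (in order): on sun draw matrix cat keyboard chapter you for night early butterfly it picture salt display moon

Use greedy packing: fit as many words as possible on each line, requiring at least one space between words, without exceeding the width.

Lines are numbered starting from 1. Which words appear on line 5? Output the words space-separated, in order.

Answer: butterfly it

Derivation:
Line 1: ['on', 'sun', 'draw', 'matrix'] (min_width=18, slack=1)
Line 2: ['cat', 'keyboard'] (min_width=12, slack=7)
Line 3: ['chapter', 'you', 'for'] (min_width=15, slack=4)
Line 4: ['night', 'early'] (min_width=11, slack=8)
Line 5: ['butterfly', 'it'] (min_width=12, slack=7)
Line 6: ['picture', 'salt'] (min_width=12, slack=7)
Line 7: ['display', 'moon'] (min_width=12, slack=7)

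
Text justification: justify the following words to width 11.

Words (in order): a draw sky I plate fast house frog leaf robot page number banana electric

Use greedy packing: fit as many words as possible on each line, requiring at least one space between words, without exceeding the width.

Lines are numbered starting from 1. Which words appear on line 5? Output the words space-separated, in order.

Line 1: ['a', 'draw', 'sky'] (min_width=10, slack=1)
Line 2: ['I', 'plate'] (min_width=7, slack=4)
Line 3: ['fast', 'house'] (min_width=10, slack=1)
Line 4: ['frog', 'leaf'] (min_width=9, slack=2)
Line 5: ['robot', 'page'] (min_width=10, slack=1)
Line 6: ['number'] (min_width=6, slack=5)
Line 7: ['banana'] (min_width=6, slack=5)
Line 8: ['electric'] (min_width=8, slack=3)

Answer: robot page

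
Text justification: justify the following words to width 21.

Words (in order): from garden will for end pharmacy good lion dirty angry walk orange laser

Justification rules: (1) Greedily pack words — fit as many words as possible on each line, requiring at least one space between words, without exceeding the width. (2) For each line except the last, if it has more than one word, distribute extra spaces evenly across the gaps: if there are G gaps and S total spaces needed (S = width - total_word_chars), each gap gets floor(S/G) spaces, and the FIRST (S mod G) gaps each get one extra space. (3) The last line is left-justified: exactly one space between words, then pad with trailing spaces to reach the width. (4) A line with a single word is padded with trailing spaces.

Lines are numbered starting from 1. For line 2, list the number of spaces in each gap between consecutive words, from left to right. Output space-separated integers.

Answer: 3 3

Derivation:
Line 1: ['from', 'garden', 'will', 'for'] (min_width=20, slack=1)
Line 2: ['end', 'pharmacy', 'good'] (min_width=17, slack=4)
Line 3: ['lion', 'dirty', 'angry', 'walk'] (min_width=21, slack=0)
Line 4: ['orange', 'laser'] (min_width=12, slack=9)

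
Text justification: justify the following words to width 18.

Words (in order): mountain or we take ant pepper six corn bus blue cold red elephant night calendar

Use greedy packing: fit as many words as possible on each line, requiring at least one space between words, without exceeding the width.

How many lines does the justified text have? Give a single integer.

Answer: 5

Derivation:
Line 1: ['mountain', 'or', 'we'] (min_width=14, slack=4)
Line 2: ['take', 'ant', 'pepper'] (min_width=15, slack=3)
Line 3: ['six', 'corn', 'bus', 'blue'] (min_width=17, slack=1)
Line 4: ['cold', 'red', 'elephant'] (min_width=17, slack=1)
Line 5: ['night', 'calendar'] (min_width=14, slack=4)
Total lines: 5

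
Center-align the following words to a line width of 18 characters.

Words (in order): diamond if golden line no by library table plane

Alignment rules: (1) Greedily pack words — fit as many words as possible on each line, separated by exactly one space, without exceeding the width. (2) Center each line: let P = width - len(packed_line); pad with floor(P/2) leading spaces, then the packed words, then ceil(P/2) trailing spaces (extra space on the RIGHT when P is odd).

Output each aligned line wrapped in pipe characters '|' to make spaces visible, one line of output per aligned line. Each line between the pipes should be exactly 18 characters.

Line 1: ['diamond', 'if', 'golden'] (min_width=17, slack=1)
Line 2: ['line', 'no', 'by', 'library'] (min_width=18, slack=0)
Line 3: ['table', 'plane'] (min_width=11, slack=7)

Answer: |diamond if golden |
|line no by library|
|   table plane    |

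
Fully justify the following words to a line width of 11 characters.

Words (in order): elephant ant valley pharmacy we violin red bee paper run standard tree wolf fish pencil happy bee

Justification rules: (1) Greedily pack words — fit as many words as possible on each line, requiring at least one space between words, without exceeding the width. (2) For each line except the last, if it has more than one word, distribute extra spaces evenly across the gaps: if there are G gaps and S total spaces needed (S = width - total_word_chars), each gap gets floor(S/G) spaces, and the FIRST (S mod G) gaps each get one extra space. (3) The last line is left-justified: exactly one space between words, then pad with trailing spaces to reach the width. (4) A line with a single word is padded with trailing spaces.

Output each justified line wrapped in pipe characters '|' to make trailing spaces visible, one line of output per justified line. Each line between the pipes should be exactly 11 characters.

Line 1: ['elephant'] (min_width=8, slack=3)
Line 2: ['ant', 'valley'] (min_width=10, slack=1)
Line 3: ['pharmacy', 'we'] (min_width=11, slack=0)
Line 4: ['violin', 'red'] (min_width=10, slack=1)
Line 5: ['bee', 'paper'] (min_width=9, slack=2)
Line 6: ['run'] (min_width=3, slack=8)
Line 7: ['standard'] (min_width=8, slack=3)
Line 8: ['tree', 'wolf'] (min_width=9, slack=2)
Line 9: ['fish', 'pencil'] (min_width=11, slack=0)
Line 10: ['happy', 'bee'] (min_width=9, slack=2)

Answer: |elephant   |
|ant  valley|
|pharmacy we|
|violin  red|
|bee   paper|
|run        |
|standard   |
|tree   wolf|
|fish pencil|
|happy bee  |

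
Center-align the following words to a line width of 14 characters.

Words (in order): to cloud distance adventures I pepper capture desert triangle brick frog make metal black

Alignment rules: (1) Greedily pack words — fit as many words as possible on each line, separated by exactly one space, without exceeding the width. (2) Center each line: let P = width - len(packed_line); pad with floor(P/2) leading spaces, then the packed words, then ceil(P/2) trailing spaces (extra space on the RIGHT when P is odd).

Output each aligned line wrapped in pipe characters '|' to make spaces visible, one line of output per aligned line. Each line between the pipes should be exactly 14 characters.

Answer: |   to cloud   |
|   distance   |
| adventures I |
|pepper capture|
|    desert    |
|triangle brick|
|  frog make   |
| metal black  |

Derivation:
Line 1: ['to', 'cloud'] (min_width=8, slack=6)
Line 2: ['distance'] (min_width=8, slack=6)
Line 3: ['adventures', 'I'] (min_width=12, slack=2)
Line 4: ['pepper', 'capture'] (min_width=14, slack=0)
Line 5: ['desert'] (min_width=6, slack=8)
Line 6: ['triangle', 'brick'] (min_width=14, slack=0)
Line 7: ['frog', 'make'] (min_width=9, slack=5)
Line 8: ['metal', 'black'] (min_width=11, slack=3)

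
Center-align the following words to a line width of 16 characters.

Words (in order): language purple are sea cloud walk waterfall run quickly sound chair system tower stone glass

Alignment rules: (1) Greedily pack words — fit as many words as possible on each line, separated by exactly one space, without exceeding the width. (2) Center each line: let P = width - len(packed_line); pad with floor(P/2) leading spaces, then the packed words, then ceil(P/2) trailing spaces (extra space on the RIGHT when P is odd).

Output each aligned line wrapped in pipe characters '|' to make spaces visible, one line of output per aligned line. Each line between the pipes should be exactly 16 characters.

Answer: |language purple |
| are sea cloud  |
| walk waterfall |
|  run quickly   |
|  sound chair   |
|  system tower  |
|  stone glass   |

Derivation:
Line 1: ['language', 'purple'] (min_width=15, slack=1)
Line 2: ['are', 'sea', 'cloud'] (min_width=13, slack=3)
Line 3: ['walk', 'waterfall'] (min_width=14, slack=2)
Line 4: ['run', 'quickly'] (min_width=11, slack=5)
Line 5: ['sound', 'chair'] (min_width=11, slack=5)
Line 6: ['system', 'tower'] (min_width=12, slack=4)
Line 7: ['stone', 'glass'] (min_width=11, slack=5)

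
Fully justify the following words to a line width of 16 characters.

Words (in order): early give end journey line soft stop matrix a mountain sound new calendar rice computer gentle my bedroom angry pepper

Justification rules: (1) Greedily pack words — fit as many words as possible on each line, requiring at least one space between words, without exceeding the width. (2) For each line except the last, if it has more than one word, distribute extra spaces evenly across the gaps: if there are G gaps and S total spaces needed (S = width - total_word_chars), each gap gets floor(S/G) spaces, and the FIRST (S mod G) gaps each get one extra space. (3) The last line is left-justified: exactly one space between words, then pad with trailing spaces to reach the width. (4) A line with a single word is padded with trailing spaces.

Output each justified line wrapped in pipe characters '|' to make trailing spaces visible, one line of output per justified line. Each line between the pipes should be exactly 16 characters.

Line 1: ['early', 'give', 'end'] (min_width=14, slack=2)
Line 2: ['journey', 'line'] (min_width=12, slack=4)
Line 3: ['soft', 'stop', 'matrix'] (min_width=16, slack=0)
Line 4: ['a', 'mountain', 'sound'] (min_width=16, slack=0)
Line 5: ['new', 'calendar'] (min_width=12, slack=4)
Line 6: ['rice', 'computer'] (min_width=13, slack=3)
Line 7: ['gentle', 'my'] (min_width=9, slack=7)
Line 8: ['bedroom', 'angry'] (min_width=13, slack=3)
Line 9: ['pepper'] (min_width=6, slack=10)

Answer: |early  give  end|
|journey     line|
|soft stop matrix|
|a mountain sound|
|new     calendar|
|rice    computer|
|gentle        my|
|bedroom    angry|
|pepper          |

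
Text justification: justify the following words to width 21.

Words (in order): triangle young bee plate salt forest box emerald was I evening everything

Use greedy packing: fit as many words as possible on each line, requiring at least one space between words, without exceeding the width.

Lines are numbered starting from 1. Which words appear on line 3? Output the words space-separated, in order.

Answer: emerald was I evening

Derivation:
Line 1: ['triangle', 'young', 'bee'] (min_width=18, slack=3)
Line 2: ['plate', 'salt', 'forest', 'box'] (min_width=21, slack=0)
Line 3: ['emerald', 'was', 'I', 'evening'] (min_width=21, slack=0)
Line 4: ['everything'] (min_width=10, slack=11)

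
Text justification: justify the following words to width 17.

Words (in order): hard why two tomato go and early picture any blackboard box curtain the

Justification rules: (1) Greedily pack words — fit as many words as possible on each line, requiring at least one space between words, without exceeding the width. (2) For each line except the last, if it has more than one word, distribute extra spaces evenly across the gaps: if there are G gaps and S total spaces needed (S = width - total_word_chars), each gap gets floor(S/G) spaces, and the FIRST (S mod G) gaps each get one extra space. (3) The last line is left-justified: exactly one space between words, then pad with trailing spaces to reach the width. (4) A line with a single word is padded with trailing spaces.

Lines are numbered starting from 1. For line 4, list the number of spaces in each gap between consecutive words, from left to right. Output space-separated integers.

Answer: 4

Derivation:
Line 1: ['hard', 'why', 'two'] (min_width=12, slack=5)
Line 2: ['tomato', 'go', 'and'] (min_width=13, slack=4)
Line 3: ['early', 'picture', 'any'] (min_width=17, slack=0)
Line 4: ['blackboard', 'box'] (min_width=14, slack=3)
Line 5: ['curtain', 'the'] (min_width=11, slack=6)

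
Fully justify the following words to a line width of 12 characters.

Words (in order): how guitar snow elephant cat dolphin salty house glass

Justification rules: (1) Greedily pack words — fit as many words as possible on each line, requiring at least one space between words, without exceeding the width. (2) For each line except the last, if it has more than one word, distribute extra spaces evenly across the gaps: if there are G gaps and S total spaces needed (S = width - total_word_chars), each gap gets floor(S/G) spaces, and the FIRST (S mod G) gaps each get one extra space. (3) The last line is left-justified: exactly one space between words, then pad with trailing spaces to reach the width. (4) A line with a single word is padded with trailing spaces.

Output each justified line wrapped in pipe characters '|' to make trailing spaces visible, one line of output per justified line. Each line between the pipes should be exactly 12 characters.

Answer: |how   guitar|
|snow        |
|elephant cat|
|dolphin     |
|salty  house|
|glass       |

Derivation:
Line 1: ['how', 'guitar'] (min_width=10, slack=2)
Line 2: ['snow'] (min_width=4, slack=8)
Line 3: ['elephant', 'cat'] (min_width=12, slack=0)
Line 4: ['dolphin'] (min_width=7, slack=5)
Line 5: ['salty', 'house'] (min_width=11, slack=1)
Line 6: ['glass'] (min_width=5, slack=7)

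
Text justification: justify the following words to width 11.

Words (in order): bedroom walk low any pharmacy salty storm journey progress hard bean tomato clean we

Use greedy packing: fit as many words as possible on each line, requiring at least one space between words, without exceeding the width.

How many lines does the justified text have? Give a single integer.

Answer: 10

Derivation:
Line 1: ['bedroom'] (min_width=7, slack=4)
Line 2: ['walk', 'low'] (min_width=8, slack=3)
Line 3: ['any'] (min_width=3, slack=8)
Line 4: ['pharmacy'] (min_width=8, slack=3)
Line 5: ['salty', 'storm'] (min_width=11, slack=0)
Line 6: ['journey'] (min_width=7, slack=4)
Line 7: ['progress'] (min_width=8, slack=3)
Line 8: ['hard', 'bean'] (min_width=9, slack=2)
Line 9: ['tomato'] (min_width=6, slack=5)
Line 10: ['clean', 'we'] (min_width=8, slack=3)
Total lines: 10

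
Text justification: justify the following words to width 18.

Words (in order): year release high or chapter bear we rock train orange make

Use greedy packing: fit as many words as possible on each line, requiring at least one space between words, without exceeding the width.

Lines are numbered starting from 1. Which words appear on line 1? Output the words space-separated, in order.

Answer: year release high

Derivation:
Line 1: ['year', 'release', 'high'] (min_width=17, slack=1)
Line 2: ['or', 'chapter', 'bear', 'we'] (min_width=18, slack=0)
Line 3: ['rock', 'train', 'orange'] (min_width=17, slack=1)
Line 4: ['make'] (min_width=4, slack=14)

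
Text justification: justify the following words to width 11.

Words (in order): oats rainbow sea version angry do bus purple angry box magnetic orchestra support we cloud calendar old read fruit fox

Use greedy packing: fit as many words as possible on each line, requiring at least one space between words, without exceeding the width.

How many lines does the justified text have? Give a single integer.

Line 1: ['oats'] (min_width=4, slack=7)
Line 2: ['rainbow', 'sea'] (min_width=11, slack=0)
Line 3: ['version'] (min_width=7, slack=4)
Line 4: ['angry', 'do'] (min_width=8, slack=3)
Line 5: ['bus', 'purple'] (min_width=10, slack=1)
Line 6: ['angry', 'box'] (min_width=9, slack=2)
Line 7: ['magnetic'] (min_width=8, slack=3)
Line 8: ['orchestra'] (min_width=9, slack=2)
Line 9: ['support', 'we'] (min_width=10, slack=1)
Line 10: ['cloud'] (min_width=5, slack=6)
Line 11: ['calendar'] (min_width=8, slack=3)
Line 12: ['old', 'read'] (min_width=8, slack=3)
Line 13: ['fruit', 'fox'] (min_width=9, slack=2)
Total lines: 13

Answer: 13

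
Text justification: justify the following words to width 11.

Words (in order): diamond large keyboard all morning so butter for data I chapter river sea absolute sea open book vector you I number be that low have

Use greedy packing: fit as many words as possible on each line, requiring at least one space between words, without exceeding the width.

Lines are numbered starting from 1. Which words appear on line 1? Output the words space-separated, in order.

Line 1: ['diamond'] (min_width=7, slack=4)
Line 2: ['large'] (min_width=5, slack=6)
Line 3: ['keyboard'] (min_width=8, slack=3)
Line 4: ['all', 'morning'] (min_width=11, slack=0)
Line 5: ['so', 'butter'] (min_width=9, slack=2)
Line 6: ['for', 'data', 'I'] (min_width=10, slack=1)
Line 7: ['chapter'] (min_width=7, slack=4)
Line 8: ['river', 'sea'] (min_width=9, slack=2)
Line 9: ['absolute'] (min_width=8, slack=3)
Line 10: ['sea', 'open'] (min_width=8, slack=3)
Line 11: ['book', 'vector'] (min_width=11, slack=0)
Line 12: ['you', 'I'] (min_width=5, slack=6)
Line 13: ['number', 'be'] (min_width=9, slack=2)
Line 14: ['that', 'low'] (min_width=8, slack=3)
Line 15: ['have'] (min_width=4, slack=7)

Answer: diamond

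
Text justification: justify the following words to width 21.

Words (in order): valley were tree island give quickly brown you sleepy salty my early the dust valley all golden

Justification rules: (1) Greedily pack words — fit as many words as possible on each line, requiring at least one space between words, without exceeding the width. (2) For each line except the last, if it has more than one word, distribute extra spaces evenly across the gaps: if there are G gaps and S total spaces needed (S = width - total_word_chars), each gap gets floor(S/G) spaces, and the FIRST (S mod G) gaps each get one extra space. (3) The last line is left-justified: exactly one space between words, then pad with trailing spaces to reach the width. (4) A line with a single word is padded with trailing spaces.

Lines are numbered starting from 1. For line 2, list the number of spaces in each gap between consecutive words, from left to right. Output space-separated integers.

Answer: 2 2

Derivation:
Line 1: ['valley', 'were', 'tree'] (min_width=16, slack=5)
Line 2: ['island', 'give', 'quickly'] (min_width=19, slack=2)
Line 3: ['brown', 'you', 'sleepy'] (min_width=16, slack=5)
Line 4: ['salty', 'my', 'early', 'the'] (min_width=18, slack=3)
Line 5: ['dust', 'valley', 'all'] (min_width=15, slack=6)
Line 6: ['golden'] (min_width=6, slack=15)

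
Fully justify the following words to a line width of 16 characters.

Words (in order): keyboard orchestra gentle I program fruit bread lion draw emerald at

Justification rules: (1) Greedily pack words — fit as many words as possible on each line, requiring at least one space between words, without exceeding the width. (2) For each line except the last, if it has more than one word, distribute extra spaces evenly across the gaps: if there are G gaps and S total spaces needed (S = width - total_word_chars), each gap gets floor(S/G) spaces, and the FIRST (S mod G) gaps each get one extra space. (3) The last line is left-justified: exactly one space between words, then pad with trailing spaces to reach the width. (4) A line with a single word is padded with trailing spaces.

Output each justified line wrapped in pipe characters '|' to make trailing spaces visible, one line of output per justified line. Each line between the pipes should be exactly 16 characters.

Line 1: ['keyboard'] (min_width=8, slack=8)
Line 2: ['orchestra', 'gentle'] (min_width=16, slack=0)
Line 3: ['I', 'program', 'fruit'] (min_width=15, slack=1)
Line 4: ['bread', 'lion', 'draw'] (min_width=15, slack=1)
Line 5: ['emerald', 'at'] (min_width=10, slack=6)

Answer: |keyboard        |
|orchestra gentle|
|I  program fruit|
|bread  lion draw|
|emerald at      |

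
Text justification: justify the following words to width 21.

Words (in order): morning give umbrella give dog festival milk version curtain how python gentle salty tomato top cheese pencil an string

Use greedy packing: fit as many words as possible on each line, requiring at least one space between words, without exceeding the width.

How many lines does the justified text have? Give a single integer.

Line 1: ['morning', 'give', 'umbrella'] (min_width=21, slack=0)
Line 2: ['give', 'dog', 'festival'] (min_width=17, slack=4)
Line 3: ['milk', 'version', 'curtain'] (min_width=20, slack=1)
Line 4: ['how', 'python', 'gentle'] (min_width=17, slack=4)
Line 5: ['salty', 'tomato', 'top'] (min_width=16, slack=5)
Line 6: ['cheese', 'pencil', 'an'] (min_width=16, slack=5)
Line 7: ['string'] (min_width=6, slack=15)
Total lines: 7

Answer: 7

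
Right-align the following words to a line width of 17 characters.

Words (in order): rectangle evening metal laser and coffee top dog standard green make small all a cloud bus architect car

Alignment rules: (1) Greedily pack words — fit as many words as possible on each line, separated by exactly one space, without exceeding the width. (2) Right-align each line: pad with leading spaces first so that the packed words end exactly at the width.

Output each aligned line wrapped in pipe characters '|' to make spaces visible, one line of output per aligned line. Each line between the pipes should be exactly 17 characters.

Line 1: ['rectangle', 'evening'] (min_width=17, slack=0)
Line 2: ['metal', 'laser', 'and'] (min_width=15, slack=2)
Line 3: ['coffee', 'top', 'dog'] (min_width=14, slack=3)
Line 4: ['standard', 'green'] (min_width=14, slack=3)
Line 5: ['make', 'small', 'all', 'a'] (min_width=16, slack=1)
Line 6: ['cloud', 'bus'] (min_width=9, slack=8)
Line 7: ['architect', 'car'] (min_width=13, slack=4)

Answer: |rectangle evening|
|  metal laser and|
|   coffee top dog|
|   standard green|
| make small all a|
|        cloud bus|
|    architect car|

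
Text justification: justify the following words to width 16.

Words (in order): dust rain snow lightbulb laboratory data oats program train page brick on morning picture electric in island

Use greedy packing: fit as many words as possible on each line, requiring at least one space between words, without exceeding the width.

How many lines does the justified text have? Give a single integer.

Line 1: ['dust', 'rain', 'snow'] (min_width=14, slack=2)
Line 2: ['lightbulb'] (min_width=9, slack=7)
Line 3: ['laboratory', 'data'] (min_width=15, slack=1)
Line 4: ['oats', 'program'] (min_width=12, slack=4)
Line 5: ['train', 'page', 'brick'] (min_width=16, slack=0)
Line 6: ['on', 'morning'] (min_width=10, slack=6)
Line 7: ['picture', 'electric'] (min_width=16, slack=0)
Line 8: ['in', 'island'] (min_width=9, slack=7)
Total lines: 8

Answer: 8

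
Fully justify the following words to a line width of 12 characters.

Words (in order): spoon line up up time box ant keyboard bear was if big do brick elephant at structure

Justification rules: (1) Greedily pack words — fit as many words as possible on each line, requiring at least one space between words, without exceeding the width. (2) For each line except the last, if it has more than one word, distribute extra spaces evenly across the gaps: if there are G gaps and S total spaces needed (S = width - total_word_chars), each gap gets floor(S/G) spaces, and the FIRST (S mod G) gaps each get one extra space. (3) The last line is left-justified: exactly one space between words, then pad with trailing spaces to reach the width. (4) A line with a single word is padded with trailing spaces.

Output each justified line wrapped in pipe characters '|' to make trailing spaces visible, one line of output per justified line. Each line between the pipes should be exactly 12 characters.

Answer: |spoon   line|
|up  up  time|
|box      ant|
|keyboard    |
|bear  was if|
|big do brick|
|elephant  at|
|structure   |

Derivation:
Line 1: ['spoon', 'line'] (min_width=10, slack=2)
Line 2: ['up', 'up', 'time'] (min_width=10, slack=2)
Line 3: ['box', 'ant'] (min_width=7, slack=5)
Line 4: ['keyboard'] (min_width=8, slack=4)
Line 5: ['bear', 'was', 'if'] (min_width=11, slack=1)
Line 6: ['big', 'do', 'brick'] (min_width=12, slack=0)
Line 7: ['elephant', 'at'] (min_width=11, slack=1)
Line 8: ['structure'] (min_width=9, slack=3)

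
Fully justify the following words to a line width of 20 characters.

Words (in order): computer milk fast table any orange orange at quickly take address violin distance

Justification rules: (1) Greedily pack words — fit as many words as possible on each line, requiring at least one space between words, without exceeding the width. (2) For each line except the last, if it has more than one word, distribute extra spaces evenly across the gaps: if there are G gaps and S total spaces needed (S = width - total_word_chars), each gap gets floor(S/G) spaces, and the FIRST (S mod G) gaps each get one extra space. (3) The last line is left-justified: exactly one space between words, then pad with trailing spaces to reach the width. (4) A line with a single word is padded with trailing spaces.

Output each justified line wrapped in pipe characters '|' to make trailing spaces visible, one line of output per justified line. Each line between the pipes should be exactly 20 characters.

Line 1: ['computer', 'milk', 'fast'] (min_width=18, slack=2)
Line 2: ['table', 'any', 'orange'] (min_width=16, slack=4)
Line 3: ['orange', 'at', 'quickly'] (min_width=17, slack=3)
Line 4: ['take', 'address', 'violin'] (min_width=19, slack=1)
Line 5: ['distance'] (min_width=8, slack=12)

Answer: |computer  milk  fast|
|table   any   orange|
|orange   at  quickly|
|take  address violin|
|distance            |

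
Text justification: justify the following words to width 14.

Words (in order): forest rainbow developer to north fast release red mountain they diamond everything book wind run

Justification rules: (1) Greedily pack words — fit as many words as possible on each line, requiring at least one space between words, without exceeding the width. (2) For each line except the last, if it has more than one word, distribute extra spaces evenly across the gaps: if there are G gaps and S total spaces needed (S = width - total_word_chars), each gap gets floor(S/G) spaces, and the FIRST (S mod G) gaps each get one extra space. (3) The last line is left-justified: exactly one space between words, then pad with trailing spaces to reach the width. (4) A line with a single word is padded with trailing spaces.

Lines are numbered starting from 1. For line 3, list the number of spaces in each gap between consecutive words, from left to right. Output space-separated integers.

Answer: 5

Derivation:
Line 1: ['forest', 'rainbow'] (min_width=14, slack=0)
Line 2: ['developer', 'to'] (min_width=12, slack=2)
Line 3: ['north', 'fast'] (min_width=10, slack=4)
Line 4: ['release', 'red'] (min_width=11, slack=3)
Line 5: ['mountain', 'they'] (min_width=13, slack=1)
Line 6: ['diamond'] (min_width=7, slack=7)
Line 7: ['everything'] (min_width=10, slack=4)
Line 8: ['book', 'wind', 'run'] (min_width=13, slack=1)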